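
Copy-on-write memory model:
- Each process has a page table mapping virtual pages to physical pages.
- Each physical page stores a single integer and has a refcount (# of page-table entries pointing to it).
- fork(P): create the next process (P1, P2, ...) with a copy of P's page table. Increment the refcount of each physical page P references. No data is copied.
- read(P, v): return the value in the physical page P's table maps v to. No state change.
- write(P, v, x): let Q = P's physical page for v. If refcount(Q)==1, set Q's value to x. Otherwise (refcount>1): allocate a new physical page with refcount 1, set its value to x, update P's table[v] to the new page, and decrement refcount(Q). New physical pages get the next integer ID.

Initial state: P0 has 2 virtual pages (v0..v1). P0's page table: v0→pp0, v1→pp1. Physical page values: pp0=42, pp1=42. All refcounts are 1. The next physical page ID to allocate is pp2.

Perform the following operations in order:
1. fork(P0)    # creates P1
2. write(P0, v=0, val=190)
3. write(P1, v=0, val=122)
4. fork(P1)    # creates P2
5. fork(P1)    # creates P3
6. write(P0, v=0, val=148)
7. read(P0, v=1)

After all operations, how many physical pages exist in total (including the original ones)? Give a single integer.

Op 1: fork(P0) -> P1. 2 ppages; refcounts: pp0:2 pp1:2
Op 2: write(P0, v0, 190). refcount(pp0)=2>1 -> COPY to pp2. 3 ppages; refcounts: pp0:1 pp1:2 pp2:1
Op 3: write(P1, v0, 122). refcount(pp0)=1 -> write in place. 3 ppages; refcounts: pp0:1 pp1:2 pp2:1
Op 4: fork(P1) -> P2. 3 ppages; refcounts: pp0:2 pp1:3 pp2:1
Op 5: fork(P1) -> P3. 3 ppages; refcounts: pp0:3 pp1:4 pp2:1
Op 6: write(P0, v0, 148). refcount(pp2)=1 -> write in place. 3 ppages; refcounts: pp0:3 pp1:4 pp2:1
Op 7: read(P0, v1) -> 42. No state change.

Answer: 3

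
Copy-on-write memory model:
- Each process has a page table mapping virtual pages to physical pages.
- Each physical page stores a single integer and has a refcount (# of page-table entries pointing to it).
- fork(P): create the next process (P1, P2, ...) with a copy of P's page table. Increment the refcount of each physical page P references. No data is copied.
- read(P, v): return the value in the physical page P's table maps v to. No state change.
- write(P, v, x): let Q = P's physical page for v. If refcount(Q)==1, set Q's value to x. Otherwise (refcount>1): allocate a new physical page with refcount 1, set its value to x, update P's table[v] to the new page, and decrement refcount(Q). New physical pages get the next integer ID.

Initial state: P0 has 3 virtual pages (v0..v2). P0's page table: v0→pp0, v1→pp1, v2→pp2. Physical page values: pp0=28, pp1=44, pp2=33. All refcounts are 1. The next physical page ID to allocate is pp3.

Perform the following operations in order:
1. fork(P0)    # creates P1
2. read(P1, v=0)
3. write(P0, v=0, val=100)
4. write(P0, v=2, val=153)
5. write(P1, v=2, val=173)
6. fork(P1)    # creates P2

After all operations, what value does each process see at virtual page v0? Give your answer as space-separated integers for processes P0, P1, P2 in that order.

Answer: 100 28 28

Derivation:
Op 1: fork(P0) -> P1. 3 ppages; refcounts: pp0:2 pp1:2 pp2:2
Op 2: read(P1, v0) -> 28. No state change.
Op 3: write(P0, v0, 100). refcount(pp0)=2>1 -> COPY to pp3. 4 ppages; refcounts: pp0:1 pp1:2 pp2:2 pp3:1
Op 4: write(P0, v2, 153). refcount(pp2)=2>1 -> COPY to pp4. 5 ppages; refcounts: pp0:1 pp1:2 pp2:1 pp3:1 pp4:1
Op 5: write(P1, v2, 173). refcount(pp2)=1 -> write in place. 5 ppages; refcounts: pp0:1 pp1:2 pp2:1 pp3:1 pp4:1
Op 6: fork(P1) -> P2. 5 ppages; refcounts: pp0:2 pp1:3 pp2:2 pp3:1 pp4:1
P0: v0 -> pp3 = 100
P1: v0 -> pp0 = 28
P2: v0 -> pp0 = 28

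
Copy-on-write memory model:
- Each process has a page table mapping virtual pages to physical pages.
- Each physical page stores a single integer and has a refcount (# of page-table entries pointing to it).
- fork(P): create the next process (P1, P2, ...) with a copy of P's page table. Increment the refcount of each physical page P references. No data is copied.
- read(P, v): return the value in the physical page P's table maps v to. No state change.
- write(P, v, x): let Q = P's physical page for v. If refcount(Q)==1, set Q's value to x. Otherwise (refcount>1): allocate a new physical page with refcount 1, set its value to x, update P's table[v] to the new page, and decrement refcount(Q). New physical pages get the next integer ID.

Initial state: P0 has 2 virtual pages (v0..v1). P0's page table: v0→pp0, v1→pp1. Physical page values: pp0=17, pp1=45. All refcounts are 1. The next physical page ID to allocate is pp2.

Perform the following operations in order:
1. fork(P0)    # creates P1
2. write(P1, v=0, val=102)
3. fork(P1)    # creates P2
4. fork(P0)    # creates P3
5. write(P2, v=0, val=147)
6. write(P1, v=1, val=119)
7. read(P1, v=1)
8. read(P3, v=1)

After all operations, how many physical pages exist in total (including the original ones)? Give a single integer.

Op 1: fork(P0) -> P1. 2 ppages; refcounts: pp0:2 pp1:2
Op 2: write(P1, v0, 102). refcount(pp0)=2>1 -> COPY to pp2. 3 ppages; refcounts: pp0:1 pp1:2 pp2:1
Op 3: fork(P1) -> P2. 3 ppages; refcounts: pp0:1 pp1:3 pp2:2
Op 4: fork(P0) -> P3. 3 ppages; refcounts: pp0:2 pp1:4 pp2:2
Op 5: write(P2, v0, 147). refcount(pp2)=2>1 -> COPY to pp3. 4 ppages; refcounts: pp0:2 pp1:4 pp2:1 pp3:1
Op 6: write(P1, v1, 119). refcount(pp1)=4>1 -> COPY to pp4. 5 ppages; refcounts: pp0:2 pp1:3 pp2:1 pp3:1 pp4:1
Op 7: read(P1, v1) -> 119. No state change.
Op 8: read(P3, v1) -> 45. No state change.

Answer: 5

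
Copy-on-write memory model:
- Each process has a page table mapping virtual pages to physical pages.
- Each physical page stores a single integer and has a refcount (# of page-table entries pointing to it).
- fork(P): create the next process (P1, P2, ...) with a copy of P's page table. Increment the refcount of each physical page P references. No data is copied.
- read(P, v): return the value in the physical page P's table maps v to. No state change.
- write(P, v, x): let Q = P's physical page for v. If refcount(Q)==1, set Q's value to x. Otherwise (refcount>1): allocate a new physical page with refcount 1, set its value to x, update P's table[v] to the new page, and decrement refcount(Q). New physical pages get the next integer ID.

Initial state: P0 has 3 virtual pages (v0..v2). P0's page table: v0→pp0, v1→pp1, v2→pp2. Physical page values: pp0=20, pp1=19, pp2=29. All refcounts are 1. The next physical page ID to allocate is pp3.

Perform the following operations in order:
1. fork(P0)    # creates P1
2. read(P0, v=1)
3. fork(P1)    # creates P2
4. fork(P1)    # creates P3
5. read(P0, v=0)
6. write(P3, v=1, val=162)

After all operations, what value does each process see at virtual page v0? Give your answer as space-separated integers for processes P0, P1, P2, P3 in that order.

Answer: 20 20 20 20

Derivation:
Op 1: fork(P0) -> P1. 3 ppages; refcounts: pp0:2 pp1:2 pp2:2
Op 2: read(P0, v1) -> 19. No state change.
Op 3: fork(P1) -> P2. 3 ppages; refcounts: pp0:3 pp1:3 pp2:3
Op 4: fork(P1) -> P3. 3 ppages; refcounts: pp0:4 pp1:4 pp2:4
Op 5: read(P0, v0) -> 20. No state change.
Op 6: write(P3, v1, 162). refcount(pp1)=4>1 -> COPY to pp3. 4 ppages; refcounts: pp0:4 pp1:3 pp2:4 pp3:1
P0: v0 -> pp0 = 20
P1: v0 -> pp0 = 20
P2: v0 -> pp0 = 20
P3: v0 -> pp0 = 20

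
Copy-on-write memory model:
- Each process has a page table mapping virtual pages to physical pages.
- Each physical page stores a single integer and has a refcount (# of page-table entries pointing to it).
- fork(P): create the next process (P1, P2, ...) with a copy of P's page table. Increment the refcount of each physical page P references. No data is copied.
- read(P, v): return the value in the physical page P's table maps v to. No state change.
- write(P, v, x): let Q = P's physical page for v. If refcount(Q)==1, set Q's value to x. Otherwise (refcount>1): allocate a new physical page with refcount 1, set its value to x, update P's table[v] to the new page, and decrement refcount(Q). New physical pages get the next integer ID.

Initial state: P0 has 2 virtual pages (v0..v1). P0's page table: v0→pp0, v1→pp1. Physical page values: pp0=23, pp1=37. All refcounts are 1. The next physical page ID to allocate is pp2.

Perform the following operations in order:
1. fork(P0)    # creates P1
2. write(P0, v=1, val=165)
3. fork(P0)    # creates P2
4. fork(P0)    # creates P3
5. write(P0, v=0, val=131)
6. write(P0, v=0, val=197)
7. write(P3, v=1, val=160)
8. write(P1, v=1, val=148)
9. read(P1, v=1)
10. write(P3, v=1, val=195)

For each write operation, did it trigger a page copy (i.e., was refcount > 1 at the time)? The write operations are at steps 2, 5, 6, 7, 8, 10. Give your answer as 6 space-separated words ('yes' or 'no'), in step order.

Op 1: fork(P0) -> P1. 2 ppages; refcounts: pp0:2 pp1:2
Op 2: write(P0, v1, 165). refcount(pp1)=2>1 -> COPY to pp2. 3 ppages; refcounts: pp0:2 pp1:1 pp2:1
Op 3: fork(P0) -> P2. 3 ppages; refcounts: pp0:3 pp1:1 pp2:2
Op 4: fork(P0) -> P3. 3 ppages; refcounts: pp0:4 pp1:1 pp2:3
Op 5: write(P0, v0, 131). refcount(pp0)=4>1 -> COPY to pp3. 4 ppages; refcounts: pp0:3 pp1:1 pp2:3 pp3:1
Op 6: write(P0, v0, 197). refcount(pp3)=1 -> write in place. 4 ppages; refcounts: pp0:3 pp1:1 pp2:3 pp3:1
Op 7: write(P3, v1, 160). refcount(pp2)=3>1 -> COPY to pp4. 5 ppages; refcounts: pp0:3 pp1:1 pp2:2 pp3:1 pp4:1
Op 8: write(P1, v1, 148). refcount(pp1)=1 -> write in place. 5 ppages; refcounts: pp0:3 pp1:1 pp2:2 pp3:1 pp4:1
Op 9: read(P1, v1) -> 148. No state change.
Op 10: write(P3, v1, 195). refcount(pp4)=1 -> write in place. 5 ppages; refcounts: pp0:3 pp1:1 pp2:2 pp3:1 pp4:1

yes yes no yes no no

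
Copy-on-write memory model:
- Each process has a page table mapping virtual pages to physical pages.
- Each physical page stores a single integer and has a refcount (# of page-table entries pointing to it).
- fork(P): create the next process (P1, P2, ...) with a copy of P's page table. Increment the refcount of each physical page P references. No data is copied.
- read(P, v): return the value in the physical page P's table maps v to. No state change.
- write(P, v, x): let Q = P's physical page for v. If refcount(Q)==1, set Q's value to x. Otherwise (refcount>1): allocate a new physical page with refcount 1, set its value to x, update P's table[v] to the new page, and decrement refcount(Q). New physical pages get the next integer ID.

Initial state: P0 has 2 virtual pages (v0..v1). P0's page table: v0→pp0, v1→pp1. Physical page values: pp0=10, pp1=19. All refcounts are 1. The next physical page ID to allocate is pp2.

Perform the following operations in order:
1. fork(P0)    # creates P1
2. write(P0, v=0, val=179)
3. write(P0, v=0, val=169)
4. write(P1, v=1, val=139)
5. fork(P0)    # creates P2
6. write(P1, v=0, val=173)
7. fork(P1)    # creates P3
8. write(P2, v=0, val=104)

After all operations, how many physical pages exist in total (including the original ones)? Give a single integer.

Op 1: fork(P0) -> P1. 2 ppages; refcounts: pp0:2 pp1:2
Op 2: write(P0, v0, 179). refcount(pp0)=2>1 -> COPY to pp2. 3 ppages; refcounts: pp0:1 pp1:2 pp2:1
Op 3: write(P0, v0, 169). refcount(pp2)=1 -> write in place. 3 ppages; refcounts: pp0:1 pp1:2 pp2:1
Op 4: write(P1, v1, 139). refcount(pp1)=2>1 -> COPY to pp3. 4 ppages; refcounts: pp0:1 pp1:1 pp2:1 pp3:1
Op 5: fork(P0) -> P2. 4 ppages; refcounts: pp0:1 pp1:2 pp2:2 pp3:1
Op 6: write(P1, v0, 173). refcount(pp0)=1 -> write in place. 4 ppages; refcounts: pp0:1 pp1:2 pp2:2 pp3:1
Op 7: fork(P1) -> P3. 4 ppages; refcounts: pp0:2 pp1:2 pp2:2 pp3:2
Op 8: write(P2, v0, 104). refcount(pp2)=2>1 -> COPY to pp4. 5 ppages; refcounts: pp0:2 pp1:2 pp2:1 pp3:2 pp4:1

Answer: 5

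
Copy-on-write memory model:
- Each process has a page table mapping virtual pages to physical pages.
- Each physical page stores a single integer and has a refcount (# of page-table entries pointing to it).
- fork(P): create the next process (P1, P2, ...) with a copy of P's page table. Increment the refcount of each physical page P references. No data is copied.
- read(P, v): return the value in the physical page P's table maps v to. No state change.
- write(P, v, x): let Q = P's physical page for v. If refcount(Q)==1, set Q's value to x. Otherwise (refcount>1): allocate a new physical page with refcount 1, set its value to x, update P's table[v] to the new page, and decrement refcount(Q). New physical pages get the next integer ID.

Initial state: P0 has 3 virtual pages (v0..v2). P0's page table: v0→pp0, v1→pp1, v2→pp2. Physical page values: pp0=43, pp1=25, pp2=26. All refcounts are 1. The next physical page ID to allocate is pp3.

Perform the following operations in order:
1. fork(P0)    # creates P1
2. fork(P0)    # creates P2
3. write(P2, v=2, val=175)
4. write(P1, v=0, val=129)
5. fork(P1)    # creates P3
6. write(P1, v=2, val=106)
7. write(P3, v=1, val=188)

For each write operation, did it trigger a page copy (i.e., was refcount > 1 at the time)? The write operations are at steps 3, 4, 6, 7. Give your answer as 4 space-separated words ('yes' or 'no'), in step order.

Op 1: fork(P0) -> P1. 3 ppages; refcounts: pp0:2 pp1:2 pp2:2
Op 2: fork(P0) -> P2. 3 ppages; refcounts: pp0:3 pp1:3 pp2:3
Op 3: write(P2, v2, 175). refcount(pp2)=3>1 -> COPY to pp3. 4 ppages; refcounts: pp0:3 pp1:3 pp2:2 pp3:1
Op 4: write(P1, v0, 129). refcount(pp0)=3>1 -> COPY to pp4. 5 ppages; refcounts: pp0:2 pp1:3 pp2:2 pp3:1 pp4:1
Op 5: fork(P1) -> P3. 5 ppages; refcounts: pp0:2 pp1:4 pp2:3 pp3:1 pp4:2
Op 6: write(P1, v2, 106). refcount(pp2)=3>1 -> COPY to pp5. 6 ppages; refcounts: pp0:2 pp1:4 pp2:2 pp3:1 pp4:2 pp5:1
Op 7: write(P3, v1, 188). refcount(pp1)=4>1 -> COPY to pp6. 7 ppages; refcounts: pp0:2 pp1:3 pp2:2 pp3:1 pp4:2 pp5:1 pp6:1

yes yes yes yes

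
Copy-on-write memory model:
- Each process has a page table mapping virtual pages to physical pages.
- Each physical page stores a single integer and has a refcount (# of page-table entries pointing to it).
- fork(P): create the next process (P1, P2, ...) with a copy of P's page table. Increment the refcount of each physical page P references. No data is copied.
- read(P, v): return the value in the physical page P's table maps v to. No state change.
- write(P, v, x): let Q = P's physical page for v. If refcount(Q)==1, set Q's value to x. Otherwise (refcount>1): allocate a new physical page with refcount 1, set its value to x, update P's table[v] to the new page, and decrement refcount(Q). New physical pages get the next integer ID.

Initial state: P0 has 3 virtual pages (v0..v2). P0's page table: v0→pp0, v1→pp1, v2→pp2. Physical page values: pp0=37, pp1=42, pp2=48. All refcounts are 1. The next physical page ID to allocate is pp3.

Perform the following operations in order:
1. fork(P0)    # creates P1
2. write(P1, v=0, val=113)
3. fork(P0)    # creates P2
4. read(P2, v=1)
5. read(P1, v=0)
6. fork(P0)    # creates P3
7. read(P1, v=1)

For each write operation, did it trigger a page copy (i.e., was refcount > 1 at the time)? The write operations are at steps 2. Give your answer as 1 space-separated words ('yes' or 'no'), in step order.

Op 1: fork(P0) -> P1. 3 ppages; refcounts: pp0:2 pp1:2 pp2:2
Op 2: write(P1, v0, 113). refcount(pp0)=2>1 -> COPY to pp3. 4 ppages; refcounts: pp0:1 pp1:2 pp2:2 pp3:1
Op 3: fork(P0) -> P2. 4 ppages; refcounts: pp0:2 pp1:3 pp2:3 pp3:1
Op 4: read(P2, v1) -> 42. No state change.
Op 5: read(P1, v0) -> 113. No state change.
Op 6: fork(P0) -> P3. 4 ppages; refcounts: pp0:3 pp1:4 pp2:4 pp3:1
Op 7: read(P1, v1) -> 42. No state change.

yes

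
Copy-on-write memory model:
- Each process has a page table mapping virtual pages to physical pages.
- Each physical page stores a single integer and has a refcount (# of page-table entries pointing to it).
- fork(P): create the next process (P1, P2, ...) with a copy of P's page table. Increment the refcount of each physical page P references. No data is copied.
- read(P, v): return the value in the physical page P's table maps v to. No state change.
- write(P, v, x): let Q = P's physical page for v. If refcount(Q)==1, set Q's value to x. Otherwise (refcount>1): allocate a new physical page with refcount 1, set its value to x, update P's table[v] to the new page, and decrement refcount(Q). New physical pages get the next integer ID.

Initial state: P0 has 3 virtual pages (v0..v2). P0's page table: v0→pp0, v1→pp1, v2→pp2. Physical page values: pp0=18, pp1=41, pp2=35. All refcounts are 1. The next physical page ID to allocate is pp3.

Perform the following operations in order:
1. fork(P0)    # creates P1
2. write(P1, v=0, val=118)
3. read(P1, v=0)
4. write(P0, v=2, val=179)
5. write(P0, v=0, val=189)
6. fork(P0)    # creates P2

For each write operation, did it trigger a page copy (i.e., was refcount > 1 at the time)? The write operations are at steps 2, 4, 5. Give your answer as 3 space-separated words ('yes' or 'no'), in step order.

Op 1: fork(P0) -> P1. 3 ppages; refcounts: pp0:2 pp1:2 pp2:2
Op 2: write(P1, v0, 118). refcount(pp0)=2>1 -> COPY to pp3. 4 ppages; refcounts: pp0:1 pp1:2 pp2:2 pp3:1
Op 3: read(P1, v0) -> 118. No state change.
Op 4: write(P0, v2, 179). refcount(pp2)=2>1 -> COPY to pp4. 5 ppages; refcounts: pp0:1 pp1:2 pp2:1 pp3:1 pp4:1
Op 5: write(P0, v0, 189). refcount(pp0)=1 -> write in place. 5 ppages; refcounts: pp0:1 pp1:2 pp2:1 pp3:1 pp4:1
Op 6: fork(P0) -> P2. 5 ppages; refcounts: pp0:2 pp1:3 pp2:1 pp3:1 pp4:2

yes yes no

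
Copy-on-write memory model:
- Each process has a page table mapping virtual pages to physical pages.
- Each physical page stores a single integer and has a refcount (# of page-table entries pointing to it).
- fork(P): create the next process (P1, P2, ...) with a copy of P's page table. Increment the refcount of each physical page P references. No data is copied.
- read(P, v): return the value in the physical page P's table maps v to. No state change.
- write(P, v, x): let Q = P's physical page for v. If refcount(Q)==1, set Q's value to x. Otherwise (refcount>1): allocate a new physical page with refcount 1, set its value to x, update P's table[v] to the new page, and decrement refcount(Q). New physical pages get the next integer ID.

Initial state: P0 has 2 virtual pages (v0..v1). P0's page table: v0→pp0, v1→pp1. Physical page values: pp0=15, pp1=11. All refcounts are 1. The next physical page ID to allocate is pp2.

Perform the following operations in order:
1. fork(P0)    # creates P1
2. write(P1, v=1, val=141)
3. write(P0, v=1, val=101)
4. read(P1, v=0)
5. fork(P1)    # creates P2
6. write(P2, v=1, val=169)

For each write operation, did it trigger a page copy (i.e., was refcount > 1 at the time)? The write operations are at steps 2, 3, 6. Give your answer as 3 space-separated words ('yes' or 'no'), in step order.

Op 1: fork(P0) -> P1. 2 ppages; refcounts: pp0:2 pp1:2
Op 2: write(P1, v1, 141). refcount(pp1)=2>1 -> COPY to pp2. 3 ppages; refcounts: pp0:2 pp1:1 pp2:1
Op 3: write(P0, v1, 101). refcount(pp1)=1 -> write in place. 3 ppages; refcounts: pp0:2 pp1:1 pp2:1
Op 4: read(P1, v0) -> 15. No state change.
Op 5: fork(P1) -> P2. 3 ppages; refcounts: pp0:3 pp1:1 pp2:2
Op 6: write(P2, v1, 169). refcount(pp2)=2>1 -> COPY to pp3. 4 ppages; refcounts: pp0:3 pp1:1 pp2:1 pp3:1

yes no yes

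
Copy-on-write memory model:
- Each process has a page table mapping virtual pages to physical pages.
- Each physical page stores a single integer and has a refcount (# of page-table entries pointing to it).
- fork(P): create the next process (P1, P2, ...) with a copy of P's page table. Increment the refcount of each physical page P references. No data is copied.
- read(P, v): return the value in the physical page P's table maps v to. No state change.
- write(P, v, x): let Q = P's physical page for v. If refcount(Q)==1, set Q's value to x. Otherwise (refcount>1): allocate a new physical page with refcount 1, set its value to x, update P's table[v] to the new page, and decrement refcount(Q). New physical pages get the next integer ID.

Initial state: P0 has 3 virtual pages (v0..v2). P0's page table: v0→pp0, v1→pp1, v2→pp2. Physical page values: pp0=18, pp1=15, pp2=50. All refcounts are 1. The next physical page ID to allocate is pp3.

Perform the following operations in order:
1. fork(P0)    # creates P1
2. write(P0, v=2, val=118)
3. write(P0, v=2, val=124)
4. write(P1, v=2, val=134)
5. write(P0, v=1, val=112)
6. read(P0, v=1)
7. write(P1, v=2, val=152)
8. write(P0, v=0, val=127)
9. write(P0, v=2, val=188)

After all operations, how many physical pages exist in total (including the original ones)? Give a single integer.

Answer: 6

Derivation:
Op 1: fork(P0) -> P1. 3 ppages; refcounts: pp0:2 pp1:2 pp2:2
Op 2: write(P0, v2, 118). refcount(pp2)=2>1 -> COPY to pp3. 4 ppages; refcounts: pp0:2 pp1:2 pp2:1 pp3:1
Op 3: write(P0, v2, 124). refcount(pp3)=1 -> write in place. 4 ppages; refcounts: pp0:2 pp1:2 pp2:1 pp3:1
Op 4: write(P1, v2, 134). refcount(pp2)=1 -> write in place. 4 ppages; refcounts: pp0:2 pp1:2 pp2:1 pp3:1
Op 5: write(P0, v1, 112). refcount(pp1)=2>1 -> COPY to pp4. 5 ppages; refcounts: pp0:2 pp1:1 pp2:1 pp3:1 pp4:1
Op 6: read(P0, v1) -> 112. No state change.
Op 7: write(P1, v2, 152). refcount(pp2)=1 -> write in place. 5 ppages; refcounts: pp0:2 pp1:1 pp2:1 pp3:1 pp4:1
Op 8: write(P0, v0, 127). refcount(pp0)=2>1 -> COPY to pp5. 6 ppages; refcounts: pp0:1 pp1:1 pp2:1 pp3:1 pp4:1 pp5:1
Op 9: write(P0, v2, 188). refcount(pp3)=1 -> write in place. 6 ppages; refcounts: pp0:1 pp1:1 pp2:1 pp3:1 pp4:1 pp5:1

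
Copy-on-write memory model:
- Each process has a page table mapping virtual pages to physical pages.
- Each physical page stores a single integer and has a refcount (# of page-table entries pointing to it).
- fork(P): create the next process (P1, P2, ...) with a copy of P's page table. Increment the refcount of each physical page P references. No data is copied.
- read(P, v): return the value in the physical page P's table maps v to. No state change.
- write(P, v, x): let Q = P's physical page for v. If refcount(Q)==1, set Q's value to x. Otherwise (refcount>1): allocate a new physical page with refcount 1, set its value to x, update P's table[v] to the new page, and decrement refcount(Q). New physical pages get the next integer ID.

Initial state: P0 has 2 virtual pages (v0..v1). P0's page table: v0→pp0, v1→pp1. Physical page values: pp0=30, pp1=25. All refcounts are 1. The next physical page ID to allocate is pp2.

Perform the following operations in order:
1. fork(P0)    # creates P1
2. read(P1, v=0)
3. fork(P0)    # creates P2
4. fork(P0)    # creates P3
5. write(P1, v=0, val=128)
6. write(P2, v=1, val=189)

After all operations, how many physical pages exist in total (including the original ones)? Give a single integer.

Op 1: fork(P0) -> P1. 2 ppages; refcounts: pp0:2 pp1:2
Op 2: read(P1, v0) -> 30. No state change.
Op 3: fork(P0) -> P2. 2 ppages; refcounts: pp0:3 pp1:3
Op 4: fork(P0) -> P3. 2 ppages; refcounts: pp0:4 pp1:4
Op 5: write(P1, v0, 128). refcount(pp0)=4>1 -> COPY to pp2. 3 ppages; refcounts: pp0:3 pp1:4 pp2:1
Op 6: write(P2, v1, 189). refcount(pp1)=4>1 -> COPY to pp3. 4 ppages; refcounts: pp0:3 pp1:3 pp2:1 pp3:1

Answer: 4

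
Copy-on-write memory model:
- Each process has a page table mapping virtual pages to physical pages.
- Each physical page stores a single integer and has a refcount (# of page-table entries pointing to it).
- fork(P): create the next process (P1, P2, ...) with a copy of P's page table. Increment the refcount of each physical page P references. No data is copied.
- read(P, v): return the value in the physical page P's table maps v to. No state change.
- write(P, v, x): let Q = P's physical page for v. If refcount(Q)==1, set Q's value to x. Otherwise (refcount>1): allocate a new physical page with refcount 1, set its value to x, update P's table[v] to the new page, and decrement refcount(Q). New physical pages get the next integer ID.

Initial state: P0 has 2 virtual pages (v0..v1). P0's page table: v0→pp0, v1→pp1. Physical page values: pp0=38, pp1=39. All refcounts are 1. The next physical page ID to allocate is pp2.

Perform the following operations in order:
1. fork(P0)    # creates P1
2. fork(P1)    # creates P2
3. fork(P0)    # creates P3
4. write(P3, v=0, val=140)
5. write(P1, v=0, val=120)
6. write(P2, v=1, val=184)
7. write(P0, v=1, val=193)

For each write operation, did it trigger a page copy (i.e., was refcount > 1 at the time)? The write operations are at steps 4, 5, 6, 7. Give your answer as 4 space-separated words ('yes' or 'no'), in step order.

Op 1: fork(P0) -> P1. 2 ppages; refcounts: pp0:2 pp1:2
Op 2: fork(P1) -> P2. 2 ppages; refcounts: pp0:3 pp1:3
Op 3: fork(P0) -> P3. 2 ppages; refcounts: pp0:4 pp1:4
Op 4: write(P3, v0, 140). refcount(pp0)=4>1 -> COPY to pp2. 3 ppages; refcounts: pp0:3 pp1:4 pp2:1
Op 5: write(P1, v0, 120). refcount(pp0)=3>1 -> COPY to pp3. 4 ppages; refcounts: pp0:2 pp1:4 pp2:1 pp3:1
Op 6: write(P2, v1, 184). refcount(pp1)=4>1 -> COPY to pp4. 5 ppages; refcounts: pp0:2 pp1:3 pp2:1 pp3:1 pp4:1
Op 7: write(P0, v1, 193). refcount(pp1)=3>1 -> COPY to pp5. 6 ppages; refcounts: pp0:2 pp1:2 pp2:1 pp3:1 pp4:1 pp5:1

yes yes yes yes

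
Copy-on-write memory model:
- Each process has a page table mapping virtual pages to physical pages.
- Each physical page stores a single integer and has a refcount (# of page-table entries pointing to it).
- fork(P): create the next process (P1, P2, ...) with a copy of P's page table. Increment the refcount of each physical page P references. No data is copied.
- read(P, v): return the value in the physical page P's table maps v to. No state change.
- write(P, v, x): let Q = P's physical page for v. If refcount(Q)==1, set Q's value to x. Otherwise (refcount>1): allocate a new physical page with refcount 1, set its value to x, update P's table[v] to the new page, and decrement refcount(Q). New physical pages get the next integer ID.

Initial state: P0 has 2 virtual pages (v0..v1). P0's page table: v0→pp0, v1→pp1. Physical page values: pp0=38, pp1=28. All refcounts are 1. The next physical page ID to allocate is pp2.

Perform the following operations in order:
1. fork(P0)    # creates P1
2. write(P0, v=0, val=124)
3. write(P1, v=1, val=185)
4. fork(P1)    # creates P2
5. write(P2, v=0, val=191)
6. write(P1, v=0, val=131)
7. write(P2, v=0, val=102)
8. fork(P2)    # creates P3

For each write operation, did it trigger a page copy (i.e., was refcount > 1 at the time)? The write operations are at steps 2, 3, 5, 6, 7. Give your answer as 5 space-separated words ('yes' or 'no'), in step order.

Op 1: fork(P0) -> P1. 2 ppages; refcounts: pp0:2 pp1:2
Op 2: write(P0, v0, 124). refcount(pp0)=2>1 -> COPY to pp2. 3 ppages; refcounts: pp0:1 pp1:2 pp2:1
Op 3: write(P1, v1, 185). refcount(pp1)=2>1 -> COPY to pp3. 4 ppages; refcounts: pp0:1 pp1:1 pp2:1 pp3:1
Op 4: fork(P1) -> P2. 4 ppages; refcounts: pp0:2 pp1:1 pp2:1 pp3:2
Op 5: write(P2, v0, 191). refcount(pp0)=2>1 -> COPY to pp4. 5 ppages; refcounts: pp0:1 pp1:1 pp2:1 pp3:2 pp4:1
Op 6: write(P1, v0, 131). refcount(pp0)=1 -> write in place. 5 ppages; refcounts: pp0:1 pp1:1 pp2:1 pp3:2 pp4:1
Op 7: write(P2, v0, 102). refcount(pp4)=1 -> write in place. 5 ppages; refcounts: pp0:1 pp1:1 pp2:1 pp3:2 pp4:1
Op 8: fork(P2) -> P3. 5 ppages; refcounts: pp0:1 pp1:1 pp2:1 pp3:3 pp4:2

yes yes yes no no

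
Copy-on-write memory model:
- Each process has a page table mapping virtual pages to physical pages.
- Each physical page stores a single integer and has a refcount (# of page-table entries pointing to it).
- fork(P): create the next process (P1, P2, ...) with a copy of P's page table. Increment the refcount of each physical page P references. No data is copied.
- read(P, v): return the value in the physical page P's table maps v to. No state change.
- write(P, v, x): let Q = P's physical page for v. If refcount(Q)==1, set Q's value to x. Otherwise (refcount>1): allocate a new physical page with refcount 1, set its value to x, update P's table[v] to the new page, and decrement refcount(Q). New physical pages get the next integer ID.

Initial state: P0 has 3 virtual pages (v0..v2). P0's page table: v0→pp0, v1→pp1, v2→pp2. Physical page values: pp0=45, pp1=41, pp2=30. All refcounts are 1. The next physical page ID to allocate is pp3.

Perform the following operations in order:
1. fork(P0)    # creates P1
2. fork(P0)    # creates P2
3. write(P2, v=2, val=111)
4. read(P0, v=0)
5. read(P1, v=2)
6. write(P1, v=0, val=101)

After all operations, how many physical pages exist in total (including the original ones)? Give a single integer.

Answer: 5

Derivation:
Op 1: fork(P0) -> P1. 3 ppages; refcounts: pp0:2 pp1:2 pp2:2
Op 2: fork(P0) -> P2. 3 ppages; refcounts: pp0:3 pp1:3 pp2:3
Op 3: write(P2, v2, 111). refcount(pp2)=3>1 -> COPY to pp3. 4 ppages; refcounts: pp0:3 pp1:3 pp2:2 pp3:1
Op 4: read(P0, v0) -> 45. No state change.
Op 5: read(P1, v2) -> 30. No state change.
Op 6: write(P1, v0, 101). refcount(pp0)=3>1 -> COPY to pp4. 5 ppages; refcounts: pp0:2 pp1:3 pp2:2 pp3:1 pp4:1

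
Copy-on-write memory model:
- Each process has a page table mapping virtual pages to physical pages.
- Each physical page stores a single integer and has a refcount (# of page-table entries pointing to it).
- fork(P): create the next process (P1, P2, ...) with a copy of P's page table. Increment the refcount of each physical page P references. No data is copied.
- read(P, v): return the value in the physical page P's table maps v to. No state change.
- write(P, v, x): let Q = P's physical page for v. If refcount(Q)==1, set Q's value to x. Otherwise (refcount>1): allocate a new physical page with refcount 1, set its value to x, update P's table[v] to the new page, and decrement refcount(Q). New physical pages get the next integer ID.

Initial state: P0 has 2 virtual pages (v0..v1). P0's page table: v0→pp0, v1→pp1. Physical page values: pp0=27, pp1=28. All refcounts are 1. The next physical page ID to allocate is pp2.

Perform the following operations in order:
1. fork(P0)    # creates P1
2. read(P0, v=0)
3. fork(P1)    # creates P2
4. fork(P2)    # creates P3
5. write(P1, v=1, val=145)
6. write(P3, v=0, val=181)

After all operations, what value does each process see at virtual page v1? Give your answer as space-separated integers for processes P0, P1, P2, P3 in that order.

Op 1: fork(P0) -> P1. 2 ppages; refcounts: pp0:2 pp1:2
Op 2: read(P0, v0) -> 27. No state change.
Op 3: fork(P1) -> P2. 2 ppages; refcounts: pp0:3 pp1:3
Op 4: fork(P2) -> P3. 2 ppages; refcounts: pp0:4 pp1:4
Op 5: write(P1, v1, 145). refcount(pp1)=4>1 -> COPY to pp2. 3 ppages; refcounts: pp0:4 pp1:3 pp2:1
Op 6: write(P3, v0, 181). refcount(pp0)=4>1 -> COPY to pp3. 4 ppages; refcounts: pp0:3 pp1:3 pp2:1 pp3:1
P0: v1 -> pp1 = 28
P1: v1 -> pp2 = 145
P2: v1 -> pp1 = 28
P3: v1 -> pp1 = 28

Answer: 28 145 28 28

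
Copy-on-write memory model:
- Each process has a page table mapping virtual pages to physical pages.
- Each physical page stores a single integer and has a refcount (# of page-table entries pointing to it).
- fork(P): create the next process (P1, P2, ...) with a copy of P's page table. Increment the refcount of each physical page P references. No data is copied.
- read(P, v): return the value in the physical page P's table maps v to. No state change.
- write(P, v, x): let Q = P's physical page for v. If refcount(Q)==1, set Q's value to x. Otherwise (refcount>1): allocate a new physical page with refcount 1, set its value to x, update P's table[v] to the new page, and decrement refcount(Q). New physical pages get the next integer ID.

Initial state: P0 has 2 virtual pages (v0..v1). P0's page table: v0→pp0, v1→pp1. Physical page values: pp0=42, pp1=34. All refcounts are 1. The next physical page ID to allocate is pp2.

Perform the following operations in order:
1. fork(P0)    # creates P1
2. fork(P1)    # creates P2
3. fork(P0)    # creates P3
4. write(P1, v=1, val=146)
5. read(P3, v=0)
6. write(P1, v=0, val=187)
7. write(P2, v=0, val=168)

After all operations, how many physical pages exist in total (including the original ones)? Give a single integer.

Answer: 5

Derivation:
Op 1: fork(P0) -> P1. 2 ppages; refcounts: pp0:2 pp1:2
Op 2: fork(P1) -> P2. 2 ppages; refcounts: pp0:3 pp1:3
Op 3: fork(P0) -> P3. 2 ppages; refcounts: pp0:4 pp1:4
Op 4: write(P1, v1, 146). refcount(pp1)=4>1 -> COPY to pp2. 3 ppages; refcounts: pp0:4 pp1:3 pp2:1
Op 5: read(P3, v0) -> 42. No state change.
Op 6: write(P1, v0, 187). refcount(pp0)=4>1 -> COPY to pp3. 4 ppages; refcounts: pp0:3 pp1:3 pp2:1 pp3:1
Op 7: write(P2, v0, 168). refcount(pp0)=3>1 -> COPY to pp4. 5 ppages; refcounts: pp0:2 pp1:3 pp2:1 pp3:1 pp4:1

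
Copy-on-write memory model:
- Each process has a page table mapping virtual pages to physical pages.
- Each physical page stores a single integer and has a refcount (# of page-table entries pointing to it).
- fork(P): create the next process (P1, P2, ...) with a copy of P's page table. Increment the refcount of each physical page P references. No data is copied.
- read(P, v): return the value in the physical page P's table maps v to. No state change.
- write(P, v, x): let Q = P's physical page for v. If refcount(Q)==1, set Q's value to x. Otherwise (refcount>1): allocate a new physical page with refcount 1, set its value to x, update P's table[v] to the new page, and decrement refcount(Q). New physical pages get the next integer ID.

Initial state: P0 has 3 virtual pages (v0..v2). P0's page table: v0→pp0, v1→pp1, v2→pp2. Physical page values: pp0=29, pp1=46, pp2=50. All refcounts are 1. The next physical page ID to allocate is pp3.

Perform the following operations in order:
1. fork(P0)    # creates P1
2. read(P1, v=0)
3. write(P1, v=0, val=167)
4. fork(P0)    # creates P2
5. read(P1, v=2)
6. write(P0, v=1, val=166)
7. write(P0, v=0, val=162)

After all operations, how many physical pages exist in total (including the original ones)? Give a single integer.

Answer: 6

Derivation:
Op 1: fork(P0) -> P1. 3 ppages; refcounts: pp0:2 pp1:2 pp2:2
Op 2: read(P1, v0) -> 29. No state change.
Op 3: write(P1, v0, 167). refcount(pp0)=2>1 -> COPY to pp3. 4 ppages; refcounts: pp0:1 pp1:2 pp2:2 pp3:1
Op 4: fork(P0) -> P2. 4 ppages; refcounts: pp0:2 pp1:3 pp2:3 pp3:1
Op 5: read(P1, v2) -> 50. No state change.
Op 6: write(P0, v1, 166). refcount(pp1)=3>1 -> COPY to pp4. 5 ppages; refcounts: pp0:2 pp1:2 pp2:3 pp3:1 pp4:1
Op 7: write(P0, v0, 162). refcount(pp0)=2>1 -> COPY to pp5. 6 ppages; refcounts: pp0:1 pp1:2 pp2:3 pp3:1 pp4:1 pp5:1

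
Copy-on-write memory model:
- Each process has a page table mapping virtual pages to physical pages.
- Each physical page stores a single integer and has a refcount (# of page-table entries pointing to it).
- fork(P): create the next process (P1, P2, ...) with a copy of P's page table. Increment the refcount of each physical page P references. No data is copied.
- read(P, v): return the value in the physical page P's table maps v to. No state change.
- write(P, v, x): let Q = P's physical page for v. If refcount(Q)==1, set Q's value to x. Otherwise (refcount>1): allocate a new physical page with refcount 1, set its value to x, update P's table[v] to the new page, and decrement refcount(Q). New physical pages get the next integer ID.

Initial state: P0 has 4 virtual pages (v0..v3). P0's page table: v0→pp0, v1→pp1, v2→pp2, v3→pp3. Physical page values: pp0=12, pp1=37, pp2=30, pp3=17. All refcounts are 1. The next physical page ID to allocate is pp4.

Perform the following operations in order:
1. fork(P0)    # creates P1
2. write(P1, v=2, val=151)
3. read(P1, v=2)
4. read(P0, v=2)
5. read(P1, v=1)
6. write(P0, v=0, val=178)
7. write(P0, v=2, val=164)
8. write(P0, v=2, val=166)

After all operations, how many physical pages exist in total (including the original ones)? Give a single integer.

Answer: 6

Derivation:
Op 1: fork(P0) -> P1. 4 ppages; refcounts: pp0:2 pp1:2 pp2:2 pp3:2
Op 2: write(P1, v2, 151). refcount(pp2)=2>1 -> COPY to pp4. 5 ppages; refcounts: pp0:2 pp1:2 pp2:1 pp3:2 pp4:1
Op 3: read(P1, v2) -> 151. No state change.
Op 4: read(P0, v2) -> 30. No state change.
Op 5: read(P1, v1) -> 37. No state change.
Op 6: write(P0, v0, 178). refcount(pp0)=2>1 -> COPY to pp5. 6 ppages; refcounts: pp0:1 pp1:2 pp2:1 pp3:2 pp4:1 pp5:1
Op 7: write(P0, v2, 164). refcount(pp2)=1 -> write in place. 6 ppages; refcounts: pp0:1 pp1:2 pp2:1 pp3:2 pp4:1 pp5:1
Op 8: write(P0, v2, 166). refcount(pp2)=1 -> write in place. 6 ppages; refcounts: pp0:1 pp1:2 pp2:1 pp3:2 pp4:1 pp5:1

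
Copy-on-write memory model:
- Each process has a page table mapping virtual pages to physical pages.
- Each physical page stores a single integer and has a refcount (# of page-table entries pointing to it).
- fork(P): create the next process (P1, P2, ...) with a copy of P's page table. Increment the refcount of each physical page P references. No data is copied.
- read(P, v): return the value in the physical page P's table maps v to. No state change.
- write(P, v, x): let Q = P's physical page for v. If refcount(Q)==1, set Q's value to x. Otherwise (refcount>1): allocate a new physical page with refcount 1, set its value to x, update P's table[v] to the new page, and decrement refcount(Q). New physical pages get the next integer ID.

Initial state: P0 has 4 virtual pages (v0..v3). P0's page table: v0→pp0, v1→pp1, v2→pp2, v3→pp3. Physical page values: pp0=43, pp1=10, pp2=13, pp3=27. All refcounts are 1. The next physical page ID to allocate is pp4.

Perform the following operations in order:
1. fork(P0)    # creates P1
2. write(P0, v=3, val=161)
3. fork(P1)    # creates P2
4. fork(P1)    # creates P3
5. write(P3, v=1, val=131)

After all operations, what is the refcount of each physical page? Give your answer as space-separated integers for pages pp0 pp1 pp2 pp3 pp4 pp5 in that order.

Answer: 4 3 4 3 1 1

Derivation:
Op 1: fork(P0) -> P1. 4 ppages; refcounts: pp0:2 pp1:2 pp2:2 pp3:2
Op 2: write(P0, v3, 161). refcount(pp3)=2>1 -> COPY to pp4. 5 ppages; refcounts: pp0:2 pp1:2 pp2:2 pp3:1 pp4:1
Op 3: fork(P1) -> P2. 5 ppages; refcounts: pp0:3 pp1:3 pp2:3 pp3:2 pp4:1
Op 4: fork(P1) -> P3. 5 ppages; refcounts: pp0:4 pp1:4 pp2:4 pp3:3 pp4:1
Op 5: write(P3, v1, 131). refcount(pp1)=4>1 -> COPY to pp5. 6 ppages; refcounts: pp0:4 pp1:3 pp2:4 pp3:3 pp4:1 pp5:1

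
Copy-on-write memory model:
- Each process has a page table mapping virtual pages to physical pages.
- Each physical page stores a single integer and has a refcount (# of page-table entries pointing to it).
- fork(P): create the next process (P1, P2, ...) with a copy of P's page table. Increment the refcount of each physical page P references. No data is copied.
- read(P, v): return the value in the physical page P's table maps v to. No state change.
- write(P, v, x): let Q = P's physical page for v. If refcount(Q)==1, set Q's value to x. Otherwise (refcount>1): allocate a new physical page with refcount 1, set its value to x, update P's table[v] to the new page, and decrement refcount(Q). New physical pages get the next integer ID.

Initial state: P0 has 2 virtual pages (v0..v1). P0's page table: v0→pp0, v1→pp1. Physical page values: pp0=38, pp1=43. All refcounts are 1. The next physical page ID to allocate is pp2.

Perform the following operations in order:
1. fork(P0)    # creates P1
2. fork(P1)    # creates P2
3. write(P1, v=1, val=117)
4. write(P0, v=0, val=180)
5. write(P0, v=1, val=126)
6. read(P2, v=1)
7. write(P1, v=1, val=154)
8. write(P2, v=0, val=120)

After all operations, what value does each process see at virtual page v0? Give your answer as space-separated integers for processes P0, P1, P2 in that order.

Op 1: fork(P0) -> P1. 2 ppages; refcounts: pp0:2 pp1:2
Op 2: fork(P1) -> P2. 2 ppages; refcounts: pp0:3 pp1:3
Op 3: write(P1, v1, 117). refcount(pp1)=3>1 -> COPY to pp2. 3 ppages; refcounts: pp0:3 pp1:2 pp2:1
Op 4: write(P0, v0, 180). refcount(pp0)=3>1 -> COPY to pp3. 4 ppages; refcounts: pp0:2 pp1:2 pp2:1 pp3:1
Op 5: write(P0, v1, 126). refcount(pp1)=2>1 -> COPY to pp4. 5 ppages; refcounts: pp0:2 pp1:1 pp2:1 pp3:1 pp4:1
Op 6: read(P2, v1) -> 43. No state change.
Op 7: write(P1, v1, 154). refcount(pp2)=1 -> write in place. 5 ppages; refcounts: pp0:2 pp1:1 pp2:1 pp3:1 pp4:1
Op 8: write(P2, v0, 120). refcount(pp0)=2>1 -> COPY to pp5. 6 ppages; refcounts: pp0:1 pp1:1 pp2:1 pp3:1 pp4:1 pp5:1
P0: v0 -> pp3 = 180
P1: v0 -> pp0 = 38
P2: v0 -> pp5 = 120

Answer: 180 38 120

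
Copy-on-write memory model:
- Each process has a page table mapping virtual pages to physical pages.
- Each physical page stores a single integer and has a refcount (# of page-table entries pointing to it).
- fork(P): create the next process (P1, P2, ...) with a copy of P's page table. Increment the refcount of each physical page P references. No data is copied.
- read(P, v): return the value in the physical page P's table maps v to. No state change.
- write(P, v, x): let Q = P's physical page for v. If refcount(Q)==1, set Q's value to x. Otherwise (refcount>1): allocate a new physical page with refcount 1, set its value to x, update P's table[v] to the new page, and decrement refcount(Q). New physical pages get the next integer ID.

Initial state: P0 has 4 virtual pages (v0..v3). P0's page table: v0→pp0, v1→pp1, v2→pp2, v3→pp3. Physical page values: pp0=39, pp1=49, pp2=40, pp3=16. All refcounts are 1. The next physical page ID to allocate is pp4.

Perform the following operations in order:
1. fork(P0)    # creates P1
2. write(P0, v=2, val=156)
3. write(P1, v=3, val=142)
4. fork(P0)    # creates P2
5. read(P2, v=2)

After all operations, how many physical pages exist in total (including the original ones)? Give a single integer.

Answer: 6

Derivation:
Op 1: fork(P0) -> P1. 4 ppages; refcounts: pp0:2 pp1:2 pp2:2 pp3:2
Op 2: write(P0, v2, 156). refcount(pp2)=2>1 -> COPY to pp4. 5 ppages; refcounts: pp0:2 pp1:2 pp2:1 pp3:2 pp4:1
Op 3: write(P1, v3, 142). refcount(pp3)=2>1 -> COPY to pp5. 6 ppages; refcounts: pp0:2 pp1:2 pp2:1 pp3:1 pp4:1 pp5:1
Op 4: fork(P0) -> P2. 6 ppages; refcounts: pp0:3 pp1:3 pp2:1 pp3:2 pp4:2 pp5:1
Op 5: read(P2, v2) -> 156. No state change.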